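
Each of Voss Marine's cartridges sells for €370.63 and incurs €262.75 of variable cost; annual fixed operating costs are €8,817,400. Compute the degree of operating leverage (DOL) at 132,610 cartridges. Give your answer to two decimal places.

2.61

At 132,610 units, contribution = 132,610 × €107.88 = €14,305,966.80.
Subtracting fixed costs: EBIT = €14,305,966.80 − €8,817,400 = €5,488,566.80.
Degree of operating leverage = €14,305,966.80 / €5,488,566.80 = 2.6065.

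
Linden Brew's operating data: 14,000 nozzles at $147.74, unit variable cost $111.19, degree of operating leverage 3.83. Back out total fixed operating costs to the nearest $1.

Total contribution margin = 14,000 × $36.55 = $511,700.00.
DOL = contribution / EBIT, so EBIT = $511,700.00 / 3.83 = $133,603.13.
And FC = contribution − EBIT = $511,700.00 − $133,603.13 = $378,097.

$378,097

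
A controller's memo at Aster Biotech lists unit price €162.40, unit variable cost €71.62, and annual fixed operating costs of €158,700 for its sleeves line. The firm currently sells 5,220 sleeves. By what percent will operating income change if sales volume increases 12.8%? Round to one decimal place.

+19.2%

Contribution at this volume is 5,220 × €90.78 = €473,871.60.
EBIT = €473,871.60 − €158,700 = €315,171.60.
So DOL = total CM / EBIT = €473,871.60 / €315,171.60 = 1.5035.
So EBIT moves 1.5035 × (+12.8%) = +19.2%.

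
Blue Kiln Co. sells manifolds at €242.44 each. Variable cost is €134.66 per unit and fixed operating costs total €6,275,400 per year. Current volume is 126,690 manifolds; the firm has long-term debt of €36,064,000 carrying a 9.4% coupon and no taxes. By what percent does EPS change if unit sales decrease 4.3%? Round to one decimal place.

-14.7%

Total contribution margin = 126,690 × €107.78 = €13,654,648.20.
Subtracting fixed costs: EBIT = €13,654,648.20 − €6,275,400 = €7,379,248.20.
Interest = €3,390,016.00, so EBIT − I = €3,989,232.20.
DCL = total CM / (EBIT − I) = €13,654,648.20 / €3,989,232.20 = 3.4229.
%ΔEPS = DCL × %ΔSales = 3.4229 × -4.3% = -14.7%.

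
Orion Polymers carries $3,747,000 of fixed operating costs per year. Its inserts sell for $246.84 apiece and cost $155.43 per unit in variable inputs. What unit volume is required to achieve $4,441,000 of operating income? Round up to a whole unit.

89,575 inserts

Each unit contributes $246.84 − $155.43 = $91.41.
Required volume = (fixed costs + target profit) ÷ CM = ($3,747,000 + $4,441,000) ÷ $91.41 = 89,574.44, so 89,575 inserts.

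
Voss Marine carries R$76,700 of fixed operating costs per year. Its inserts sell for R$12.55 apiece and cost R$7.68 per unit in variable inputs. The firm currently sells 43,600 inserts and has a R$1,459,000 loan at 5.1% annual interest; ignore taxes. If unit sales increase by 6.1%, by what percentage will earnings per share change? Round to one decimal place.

At 43,600 units, contribution = 43,600 × R$4.87 = R$212,332.00.
EBIT = R$212,332.00 − R$76,700 = R$135,632.00.
After interest of R$74,409.00, pre-tax earnings = R$61,223.00.
Degree of combined leverage = contribution ÷ (EBIT − I) = R$212,332.00 ÷ R$61,223.00 = 3.4682.
%ΔEPS = DCL × %ΔSales = 3.4682 × +6.1% = +21.2%.

+21.2%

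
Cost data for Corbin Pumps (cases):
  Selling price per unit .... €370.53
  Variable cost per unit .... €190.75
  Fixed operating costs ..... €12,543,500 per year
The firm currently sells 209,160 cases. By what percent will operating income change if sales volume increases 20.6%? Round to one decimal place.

+30.9%

Contribution at this volume is 209,160 × €179.78 = €37,602,784.80.
Operating income = contribution − fixed costs = €37,602,784.80 − €12,543,500 = €25,059,284.80.
Degree of operating leverage = €37,602,784.80 / €25,059,284.80 = 1.5006.
So EBIT moves 1.5006 × (+20.6%) = +30.9%.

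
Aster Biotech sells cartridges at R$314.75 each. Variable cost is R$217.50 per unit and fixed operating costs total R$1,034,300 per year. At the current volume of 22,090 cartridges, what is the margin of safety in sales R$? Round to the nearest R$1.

Each unit contributes R$314.75 − R$217.50 = R$97.25. Break-even units = R$1,034,300 ÷ R$97.25 = 10,635.48; break-even revenue = 10,635.48 × R$314.75 = R$3,347,515.94.
Actual sales revenue = 22,090 × R$314.75 = R$6,952,827.50.
Margin of safety = R$6,952,827.50 − R$3,347,515.94 = R$3,605,312.

R$3,605,312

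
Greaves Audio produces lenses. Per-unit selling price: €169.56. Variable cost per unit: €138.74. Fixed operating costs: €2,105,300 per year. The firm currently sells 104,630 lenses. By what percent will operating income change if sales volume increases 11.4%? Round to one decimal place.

Contribution at this volume is 104,630 × €30.82 = €3,224,696.60.
Subtracting fixed costs: EBIT = €3,224,696.60 − €2,105,300 = €1,119,396.60.
DOL = contribution ÷ EBIT = €3,224,696.60 ÷ €1,119,396.60 = 2.8807.
%ΔEBIT = DOL × %ΔSales = 2.8807 × +11.4% = +32.8%.

+32.8%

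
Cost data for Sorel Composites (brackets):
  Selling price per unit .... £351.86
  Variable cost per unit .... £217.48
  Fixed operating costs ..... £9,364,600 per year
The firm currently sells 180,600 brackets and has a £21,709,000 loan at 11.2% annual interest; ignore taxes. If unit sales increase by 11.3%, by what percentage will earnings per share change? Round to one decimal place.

Total contribution margin = 180,600 × £134.38 = £24,269,028.00.
EBIT = £24,269,028.00 − £9,364,600 = £14,904,428.00.
Interest = £2,431,408.00, so EBIT − I = £12,473,020.00.
Degree of combined leverage = contribution ÷ (EBIT − I) = £24,269,028.00 ÷ £12,473,020.00 = 1.9457.
%ΔEPS = DCL × %ΔSales = 1.9457 × +11.3% = +22.0%.

+22.0%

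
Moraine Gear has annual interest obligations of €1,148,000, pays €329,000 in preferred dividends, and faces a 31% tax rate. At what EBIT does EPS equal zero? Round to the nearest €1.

Preferred dividends are paid after tax, so their pre-tax equivalent is €329,000 ÷ (1 − 0.31) = €476,811.59.
EPS = 0 when EBIT covers interest plus the pre-tax preferred burden: €1,148,000 + €476,811.59 = €1,624,811.59.

€1,624,812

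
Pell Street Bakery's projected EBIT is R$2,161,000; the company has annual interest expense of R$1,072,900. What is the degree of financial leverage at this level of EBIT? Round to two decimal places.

Interest = R$1,072,900.00.
DFL = EBIT ÷ (EBIT − I) = R$2,161,000 ÷ (R$2,161,000 − R$1,072,900.00) = R$2,161,000 ÷ R$1,088,100.00 = 1.9860.

1.99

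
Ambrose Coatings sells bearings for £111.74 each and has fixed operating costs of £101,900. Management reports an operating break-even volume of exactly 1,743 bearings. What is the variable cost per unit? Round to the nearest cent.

£53.28

At break-even, FC = Q × (P − VC), so P − VC = £101,900 ÷ 1,743 = £58.4624.
Variable cost per unit = £111.74 − £58.4624 = £53.28.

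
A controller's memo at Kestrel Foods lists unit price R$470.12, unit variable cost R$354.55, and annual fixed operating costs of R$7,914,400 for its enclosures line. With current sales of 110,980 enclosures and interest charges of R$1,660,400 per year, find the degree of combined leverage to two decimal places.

3.95

Total contribution margin = 110,980 × R$115.57 = R$12,825,958.60.
Subtracting fixed costs: EBIT = R$12,825,958.60 − R$7,914,400 = R$4,911,558.60. Interest = R$1,660,400.00, so EBIT − I = R$3,251,158.60.
DCL = contribution ÷ (EBIT − I) = R$12,825,958.60 ÷ R$3,251,158.60 = 3.9450.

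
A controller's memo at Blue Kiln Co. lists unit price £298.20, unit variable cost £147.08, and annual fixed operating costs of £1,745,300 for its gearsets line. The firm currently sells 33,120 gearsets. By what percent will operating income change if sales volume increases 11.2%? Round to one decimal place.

At 33,120 units, contribution = 33,120 × £151.12 = £5,005,094.40.
EBIT = £5,005,094.40 − £1,745,300 = £3,259,794.40.
So DOL = total CM / EBIT = £5,005,094.40 / £3,259,794.40 = 1.5354.
Operating income changes by 1.5354 × +11.2% = +17.2%.

+17.2%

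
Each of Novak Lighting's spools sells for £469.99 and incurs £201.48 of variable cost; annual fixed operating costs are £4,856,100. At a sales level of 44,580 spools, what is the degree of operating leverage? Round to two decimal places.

Total contribution margin = 44,580 × £268.51 = £11,970,175.80.
Operating income = contribution − fixed costs = £11,970,175.80 − £4,856,100 = £7,114,075.80.
DOL = contribution ÷ EBIT = £11,970,175.80 ÷ £7,114,075.80 = 1.6826.

1.68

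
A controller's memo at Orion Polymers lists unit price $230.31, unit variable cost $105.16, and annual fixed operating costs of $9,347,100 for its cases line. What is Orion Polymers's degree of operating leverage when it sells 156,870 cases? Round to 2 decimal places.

1.91

Contribution at this volume is 156,870 × $125.15 = $19,632,280.50.
Subtracting fixed costs: EBIT = $19,632,280.50 − $9,347,100 = $10,285,180.50.
So DOL = total CM / EBIT = $19,632,280.50 / $10,285,180.50 = 1.9088.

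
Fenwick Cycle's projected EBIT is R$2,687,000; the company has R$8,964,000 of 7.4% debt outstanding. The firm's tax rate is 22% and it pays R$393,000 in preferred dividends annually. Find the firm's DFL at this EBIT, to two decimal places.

1.77

Annual interest charges come to R$663,336.00.
Preferred dividends grossed up pre-tax: R$393,000 / (1 − 0.22) = R$503,846.15.
DFL = EBIT ÷ [EBIT − I − D_p/(1−t)] = R$2,687,000 ÷ [R$2,687,000 − R$663,336.00 − R$503,846.15] = R$2,687,000 ÷ R$1,519,817.85 = 1.7680.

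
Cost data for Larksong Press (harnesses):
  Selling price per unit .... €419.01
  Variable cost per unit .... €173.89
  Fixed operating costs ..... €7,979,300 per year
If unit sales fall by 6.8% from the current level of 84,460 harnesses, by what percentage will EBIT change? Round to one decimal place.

-11.1%

At 84,460 units, contribution = 84,460 × €245.12 = €20,702,835.20.
Operating income = contribution − fixed costs = €20,702,835.20 − €7,979,300 = €12,723,535.20.
Degree of operating leverage = €20,702,835.20 / €12,723,535.20 = 1.6271.
Operating income changes by 1.6271 × -6.8% = -11.1%.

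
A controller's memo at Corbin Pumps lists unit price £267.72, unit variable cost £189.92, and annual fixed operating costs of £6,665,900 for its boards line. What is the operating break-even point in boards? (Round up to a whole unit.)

Each unit contributes £267.72 − £189.92 = £77.80.
Break-even volume = fixed costs ÷ CM per unit = £6,665,900 ÷ £77.80 = 85,679.95, so 85,680 boards.

85,680 boards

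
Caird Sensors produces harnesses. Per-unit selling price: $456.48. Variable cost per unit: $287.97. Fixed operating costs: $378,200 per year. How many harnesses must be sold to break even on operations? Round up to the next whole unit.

Contribution margin per unit = $456.48 − $287.97 = $168.51.
Break-even volume = fixed costs ÷ CM per unit = $378,200 ÷ $168.51 = 2,244.38, so 2,245 harnesses.

2,245 harnesses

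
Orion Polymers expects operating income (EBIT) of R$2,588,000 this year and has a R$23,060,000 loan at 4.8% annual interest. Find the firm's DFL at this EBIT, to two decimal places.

1.75

Annual interest charges come to R$1,106,880.00.
Degree of financial leverage = EBIT / (EBIT − interest) = R$2,588,000 / R$1,481,120.00 = 1.7473.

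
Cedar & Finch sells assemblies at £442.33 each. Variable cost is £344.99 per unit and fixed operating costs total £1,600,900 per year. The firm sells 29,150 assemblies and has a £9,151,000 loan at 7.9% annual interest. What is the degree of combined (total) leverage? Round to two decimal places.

Contribution at this volume is 29,150 × £97.34 = £2,837,461.00.
Subtracting fixed costs: EBIT = £2,837,461.00 − £1,600,900 = £1,236,561.00. Interest = £722,929.00, so EBIT − I = £513,632.00.
Degree of total leverage = total CM / (EBIT − interest) = £2,837,461.00 / £513,632.00 = 5.5243.

5.52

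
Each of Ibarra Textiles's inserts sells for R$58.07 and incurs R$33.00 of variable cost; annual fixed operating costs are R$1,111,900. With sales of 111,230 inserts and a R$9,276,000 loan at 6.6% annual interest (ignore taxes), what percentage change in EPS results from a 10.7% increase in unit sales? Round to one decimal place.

Contribution at this volume is 111,230 × R$25.07 = R$2,788,536.10.
Operating income = contribution − fixed costs = R$2,788,536.10 − R$1,111,900 = R$1,676,636.10.
After interest of R$612,216.00, pre-tax earnings = R$1,064,420.10.
DCL = total CM / (EBIT − I) = R$2,788,536.10 / R$1,064,420.10 = 2.6198.
%ΔEPS = DCL × %ΔSales = 2.6198 × +10.7% = +28.0%.

+28.0%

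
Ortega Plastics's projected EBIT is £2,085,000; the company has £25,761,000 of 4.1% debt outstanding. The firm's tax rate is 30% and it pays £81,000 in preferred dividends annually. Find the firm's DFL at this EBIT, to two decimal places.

Interest = £1,056,201.00.
Pre-tax preferred-dividend burden = £81,000 ÷ (1 − 0.30) = £115,714.29.
DFL = EBIT ÷ [EBIT − I − D_p/(1−t)] = £2,085,000 ÷ [£2,085,000 − £1,056,201.00 − £115,714.29] = £2,085,000 ÷ £913,084.71 = 2.2835.

2.28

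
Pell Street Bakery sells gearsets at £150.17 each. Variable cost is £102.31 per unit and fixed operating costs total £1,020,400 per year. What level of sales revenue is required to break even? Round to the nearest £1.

£3,201,702

Contribution margin per unit = £150.17 − £102.31 = £47.86, a CM ratio of £47.86 ÷ £150.17 = 0.3187.
Break-even revenue = fixed costs × price ÷ CM = £1,020,400 × £150.17 ÷ £47.86 = £3,201,702.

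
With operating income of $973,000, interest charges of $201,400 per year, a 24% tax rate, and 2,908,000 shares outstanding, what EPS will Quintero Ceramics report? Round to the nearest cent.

$0.20

Pre-tax income = $973,000 − $201,400.00 = $771,600.00.
After tax at 24%: net income = $771,600.00 × 0.76 = $586,416.00.
Per share: $586,416.00 / 2,908,000 shares = $0.20.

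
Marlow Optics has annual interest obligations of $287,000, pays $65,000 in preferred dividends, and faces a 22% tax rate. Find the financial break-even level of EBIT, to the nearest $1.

$370,333

Grossing the preferred dividend up to pre-tax terms: $65,000 / (1 − 0.22) = $83,333.33.
EPS = 0 when EBIT covers interest plus the pre-tax preferred burden: $287,000 + $83,333.33 = $370,333.33.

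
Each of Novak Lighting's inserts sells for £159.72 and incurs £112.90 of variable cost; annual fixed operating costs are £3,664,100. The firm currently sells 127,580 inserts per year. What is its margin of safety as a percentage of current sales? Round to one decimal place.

38.7%

Each unit contributes £159.72 − £112.90 = £46.82. Break-even units = £3,664,100 ÷ £46.82 = 78,259.29; break-even revenue = 78,259.29 × £159.72 = £12,499,573.94.
Actual sales revenue = 127,580 × £159.72 = £20,377,077.60.
Margin of safety = (£20,377,077.60 − £12,499,573.94) ÷ £20,377,077.60 = 38.7%.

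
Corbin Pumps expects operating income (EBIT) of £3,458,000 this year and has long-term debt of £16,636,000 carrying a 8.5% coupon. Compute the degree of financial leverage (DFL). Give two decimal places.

1.69

Annual interest charges come to £1,414,060.00.
DFL = EBIT ÷ (EBIT − I) = £3,458,000 ÷ (£3,458,000 − £1,414,060.00) = £3,458,000 ÷ £2,043,940.00 = 1.6918.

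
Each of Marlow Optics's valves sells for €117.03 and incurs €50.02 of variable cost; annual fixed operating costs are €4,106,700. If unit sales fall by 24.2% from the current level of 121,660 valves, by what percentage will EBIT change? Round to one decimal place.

-48.8%

Contribution at this volume is 121,660 × €67.01 = €8,152,436.60.
EBIT = €8,152,436.60 − €4,106,700 = €4,045,736.60.
Degree of operating leverage = €8,152,436.60 / €4,045,736.60 = 2.0151.
Operating income changes by 2.0151 × -24.2% = -48.8%.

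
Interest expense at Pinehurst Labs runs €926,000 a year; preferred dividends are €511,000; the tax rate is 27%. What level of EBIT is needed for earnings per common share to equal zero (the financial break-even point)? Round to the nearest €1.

€1,626,000

Grossing the preferred dividend up to pre-tax terms: €511,000 / (1 − 0.27) = €700,000.00.
EPS = 0 when EBIT covers interest plus the pre-tax preferred burden: €926,000 + €700,000.00 = €1,626,000.00.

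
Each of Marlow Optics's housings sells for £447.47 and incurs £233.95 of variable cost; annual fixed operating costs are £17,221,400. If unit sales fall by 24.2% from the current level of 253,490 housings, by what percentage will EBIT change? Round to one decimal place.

-35.5%

Total contribution margin = 253,490 × £213.52 = £54,125,184.80.
Operating income = contribution − fixed costs = £54,125,184.80 − £17,221,400 = £36,903,784.80.
Degree of operating leverage = £54,125,184.80 / £36,903,784.80 = 1.4667.
So EBIT moves 1.4667 × (-24.2%) = -35.5%.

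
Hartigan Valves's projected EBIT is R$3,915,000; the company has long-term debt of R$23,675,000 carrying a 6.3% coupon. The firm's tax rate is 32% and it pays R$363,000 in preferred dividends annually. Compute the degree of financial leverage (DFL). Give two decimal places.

Interest = R$1,491,525.00.
Pre-tax preferred-dividend burden = R$363,000 ÷ (1 − 0.32) = R$533,823.53.
DFL = EBIT ÷ [EBIT − I − D_p/(1−t)] = R$3,915,000 ÷ [R$3,915,000 − R$1,491,525.00 − R$533,823.53] = R$3,915,000 ÷ R$1,889,651.47 = 2.0718.

2.07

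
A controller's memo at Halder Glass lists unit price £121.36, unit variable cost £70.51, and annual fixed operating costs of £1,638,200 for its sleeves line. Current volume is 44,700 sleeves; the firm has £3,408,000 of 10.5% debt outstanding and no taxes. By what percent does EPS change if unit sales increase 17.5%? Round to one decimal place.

+143.6%

Total contribution margin = 44,700 × £50.85 = £2,272,995.00.
EBIT = £2,272,995.00 − £1,638,200 = £634,795.00.
Interest = £357,840.00, so EBIT − I = £276,955.00.
Degree of combined leverage = contribution ÷ (EBIT − I) = £2,272,995.00 ÷ £276,955.00 = 8.2071.
EPS therefore changes by 8.2071 × (+17.5%) = +143.6%.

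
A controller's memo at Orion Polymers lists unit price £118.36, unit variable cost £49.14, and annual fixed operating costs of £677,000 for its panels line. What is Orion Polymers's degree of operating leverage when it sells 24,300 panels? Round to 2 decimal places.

1.67

Contribution at this volume is 24,300 × £69.22 = £1,682,046.00.
Subtracting fixed costs: EBIT = £1,682,046.00 − £677,000 = £1,005,046.00.
DOL = contribution ÷ EBIT = £1,682,046.00 ÷ £1,005,046.00 = 1.6736.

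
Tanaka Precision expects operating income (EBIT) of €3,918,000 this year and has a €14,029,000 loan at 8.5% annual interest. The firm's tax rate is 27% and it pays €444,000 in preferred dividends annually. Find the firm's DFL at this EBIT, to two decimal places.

Interest = €1,192,465.00.
Pre-tax preferred-dividend burden = €444,000 ÷ (1 − 0.27) = €608,219.18.
DFL = EBIT ÷ [EBIT − I − D_p/(1−t)] = €3,918,000 ÷ [€3,918,000 − €1,192,465.00 − €608,219.18] = €3,918,000 ÷ €2,117,315.82 = 1.8505.

1.85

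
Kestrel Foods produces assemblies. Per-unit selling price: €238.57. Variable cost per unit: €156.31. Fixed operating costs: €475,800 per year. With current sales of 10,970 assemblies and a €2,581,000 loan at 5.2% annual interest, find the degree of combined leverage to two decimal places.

3.09

At 10,970 units, contribution = 10,970 × €82.26 = €902,392.20.
Operating income = contribution − fixed costs = €902,392.20 − €475,800 = €426,592.20. Interest = €134,212.00.
DOL = €902,392.20 ÷ €426,592.20 = 2.1154; DFL = €426,592.20 ÷ €292,380.20 = 1.4590.
Combined leverage = 2.1154 × 1.4590 = 3.0864.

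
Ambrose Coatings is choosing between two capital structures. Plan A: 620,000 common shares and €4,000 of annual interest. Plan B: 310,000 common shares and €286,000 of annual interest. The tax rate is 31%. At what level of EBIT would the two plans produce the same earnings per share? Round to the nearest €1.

Set EPS_A = EPS_B: (EBIT − €4,000)(1 − 0.31) ÷ 620,000 = (EBIT − €286,000)(1 − 0.31) ÷ 310,000.
The (1 − t) factor cancels: (EBIT − 4,000) × 310,000 = (EBIT − 286,000) × 620,000.
Solving, EBIT = (286,000·620,000 − 4,000·310,000) / (620,000 − 310,000) = 176,080,000,000 / 310,000 = 568,000.00.

€568,000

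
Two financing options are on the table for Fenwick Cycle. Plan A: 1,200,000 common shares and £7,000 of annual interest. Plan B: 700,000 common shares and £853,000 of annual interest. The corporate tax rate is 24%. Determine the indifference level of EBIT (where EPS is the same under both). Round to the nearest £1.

£2,037,400

At indifference, (EBIT − 7,000)(1 − t)/1,200,000 = (EBIT − 853,000)(1 − t)/700,000.
Cancelling (1 − t) and cross-multiplying: 700,000·(EBIT − 7,000) = 1,200,000·(EBIT − 853,000).
Solving, EBIT = (853,000·1,200,000 − 7,000·700,000) / (1,200,000 − 700,000) = 1,018,700,000,000 / 500,000 = 2,037,400.00.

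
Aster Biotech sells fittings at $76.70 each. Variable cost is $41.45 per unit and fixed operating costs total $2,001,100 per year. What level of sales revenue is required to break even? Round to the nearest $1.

$4,354,167

Contribution margin per unit = $76.70 − $41.45 = $35.25, a CM ratio of $35.25 ÷ $76.70 = 0.4596.
Break-even revenue = fixed costs × price ÷ CM = $2,001,100 × $76.70 ÷ $35.25 = $4,354,167.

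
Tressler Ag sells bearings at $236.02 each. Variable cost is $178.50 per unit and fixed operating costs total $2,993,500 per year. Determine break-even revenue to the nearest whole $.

CM per unit = $236.02 − $178.50 = $57.52; CM ratio = $57.52 / $236.02 = 0.2437.
Break-even revenue = fixed costs × price ÷ CM = $2,993,500 × $236.02 ÷ $57.52 = $12,283,134.

$12,283,134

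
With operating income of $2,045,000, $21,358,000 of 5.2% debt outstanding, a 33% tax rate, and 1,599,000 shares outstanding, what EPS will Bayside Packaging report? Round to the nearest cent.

$0.39

Pre-tax income = $2,045,000 − $1,110,616.00 = $934,384.00.
After tax at 33%: net income = $934,384.00 × 0.67 = $626,037.28.
Per share: $626,037.28 / 1,599,000 shares = $0.39.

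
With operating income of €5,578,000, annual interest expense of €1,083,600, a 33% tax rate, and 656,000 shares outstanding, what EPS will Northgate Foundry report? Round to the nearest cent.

€4.59

Interest = €1,083,600.00, so EBT = €5,578,000 − €1,083,600.00 = €4,494,400.00.
Net income = €4,494,400.00 × (1 − 0.33) = €3,011,248.00.
Per share: €3,011,248.00 / 656,000 shares = €4.59.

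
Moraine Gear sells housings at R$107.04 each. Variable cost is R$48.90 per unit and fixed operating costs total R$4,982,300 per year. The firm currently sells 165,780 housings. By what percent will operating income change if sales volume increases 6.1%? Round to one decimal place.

At 165,780 units, contribution = 165,780 × R$58.14 = R$9,638,449.20.
Operating income = contribution − fixed costs = R$9,638,449.20 − R$4,982,300 = R$4,656,149.20.
DOL = contribution ÷ EBIT = R$9,638,449.20 ÷ R$4,656,149.20 = 2.0700.
%ΔEBIT = DOL × %ΔSales = 2.0700 × +6.1% = +12.6%.

+12.6%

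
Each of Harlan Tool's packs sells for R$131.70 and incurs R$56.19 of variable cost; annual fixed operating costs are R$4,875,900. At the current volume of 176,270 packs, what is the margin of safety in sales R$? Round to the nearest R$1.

Unit CM = price − variable cost = R$131.70 − R$56.19 = R$75.51. Break-even units = R$4,875,900 ÷ R$75.51 = 64,572.90; break-even revenue = 64,572.90 × R$131.70 = R$8,504,251.49.
Current sales = 176,270 × R$131.70 = R$23,214,759.00.
Margin of safety = R$23,214,759.00 − R$8,504,251.49 = R$14,710,508.

R$14,710,508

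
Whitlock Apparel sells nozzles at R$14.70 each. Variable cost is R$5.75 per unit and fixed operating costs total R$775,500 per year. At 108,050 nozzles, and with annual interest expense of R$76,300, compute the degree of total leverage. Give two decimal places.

8.39

Total contribution margin = 108,050 × R$8.95 = R$967,047.50.
Subtracting fixed costs: EBIT = R$967,047.50 − R$775,500 = R$191,547.50. Interest = R$76,300.00.
DOL = R$967,047.50 ÷ R$191,547.50 = 5.0486; DFL = R$191,547.50 ÷ R$115,247.50 = 1.6621.
DCL = DOL × DFL = 5.0486 × 1.6621 = 8.3913.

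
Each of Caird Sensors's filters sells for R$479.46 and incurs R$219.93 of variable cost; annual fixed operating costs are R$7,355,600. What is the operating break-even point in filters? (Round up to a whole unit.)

Unit CM = price − variable cost = R$479.46 − R$219.93 = R$259.53.
Units to break even: R$7,355,600 ÷ R$259.53 = 28,342.00, rounded up to 28,343.

28,343 filters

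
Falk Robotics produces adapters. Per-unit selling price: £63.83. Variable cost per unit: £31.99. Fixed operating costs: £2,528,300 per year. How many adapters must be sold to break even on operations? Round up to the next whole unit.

Each unit contributes £63.83 − £31.99 = £31.84.
Break-even Q = £2,528,300 / £31.84 = 79,406.41 → 79,407 adapters.

79,407 adapters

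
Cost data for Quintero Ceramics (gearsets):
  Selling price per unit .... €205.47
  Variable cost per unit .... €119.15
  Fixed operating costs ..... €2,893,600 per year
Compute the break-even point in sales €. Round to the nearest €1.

€6,887,720

Contribution margin per unit = €205.47 − €119.15 = €86.32, a CM ratio of €86.32 ÷ €205.47 = 0.4201.
Break-even revenue = fixed costs × price ÷ CM = €2,893,600 × €205.47 ÷ €86.32 = €6,887,720.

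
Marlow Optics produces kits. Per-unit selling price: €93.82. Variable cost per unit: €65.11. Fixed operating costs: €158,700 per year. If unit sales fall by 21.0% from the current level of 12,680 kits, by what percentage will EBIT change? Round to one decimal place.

Contribution at this volume is 12,680 × €28.71 = €364,042.80.
Subtracting fixed costs: EBIT = €364,042.80 − €158,700 = €205,342.80.
DOL = contribution ÷ EBIT = €364,042.80 ÷ €205,342.80 = 1.7729.
%ΔEBIT = DOL × %ΔSales = 1.7729 × -21.0% = -37.2%.

-37.2%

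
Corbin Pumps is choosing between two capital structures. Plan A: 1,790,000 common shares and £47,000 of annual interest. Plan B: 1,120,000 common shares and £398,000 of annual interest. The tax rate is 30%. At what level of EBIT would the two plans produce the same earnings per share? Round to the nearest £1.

£984,746

At indifference, (EBIT − 47,000)(1 − t)/1,790,000 = (EBIT − 398,000)(1 − t)/1,120,000.
Cancelling (1 − t) and cross-multiplying: 1,120,000·(EBIT − 47,000) = 1,790,000·(EBIT − 398,000).
Solving, EBIT = (398,000·1,790,000 − 47,000·1,120,000) / (1,790,000 − 1,120,000) = 659,780,000,000 / 670,000 = 984,746.27.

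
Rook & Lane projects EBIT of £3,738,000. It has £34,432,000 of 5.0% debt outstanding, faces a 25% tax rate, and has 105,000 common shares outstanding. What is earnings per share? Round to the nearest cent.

£14.40

Interest = £1,721,600.00, so EBT = £3,738,000 − £1,721,600.00 = £2,016,400.00.
After tax at 25%: net income = £2,016,400.00 × 0.75 = £1,512,300.00.
EPS = £1,512,300.00 ÷ 105,000 = £14.40.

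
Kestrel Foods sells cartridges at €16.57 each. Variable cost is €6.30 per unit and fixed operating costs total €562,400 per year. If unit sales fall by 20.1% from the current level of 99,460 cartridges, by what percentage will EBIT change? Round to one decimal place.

-44.7%

Contribution at this volume is 99,460 × €10.27 = €1,021,454.20.
Subtracting fixed costs: EBIT = €1,021,454.20 − €562,400 = €459,054.20.
Degree of operating leverage = €1,021,454.20 / €459,054.20 = 2.2251.
%ΔEBIT = DOL × %ΔSales = 2.2251 × -20.1% = -44.7%.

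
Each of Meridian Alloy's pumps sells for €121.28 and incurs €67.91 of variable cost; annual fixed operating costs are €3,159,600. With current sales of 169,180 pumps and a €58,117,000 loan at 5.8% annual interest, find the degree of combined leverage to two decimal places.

3.61

Contribution at this volume is 169,180 × €53.37 = €9,029,136.60.
Subtracting fixed costs: EBIT = €9,029,136.60 − €3,159,600 = €5,869,536.60. Interest = €3,370,786.00, so EBIT − I = €2,498,750.60.
Degree of total leverage = total CM / (EBIT − interest) = €9,029,136.60 / €2,498,750.60 = 3.6135.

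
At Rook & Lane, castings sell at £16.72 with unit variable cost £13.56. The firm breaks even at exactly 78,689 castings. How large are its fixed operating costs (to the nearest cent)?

£248,657.24

Each unit contributes £16.72 − £13.56 = £3.16.
Fixed costs = break-even units × CM = 78,689 × £3.16 = £248,657.24.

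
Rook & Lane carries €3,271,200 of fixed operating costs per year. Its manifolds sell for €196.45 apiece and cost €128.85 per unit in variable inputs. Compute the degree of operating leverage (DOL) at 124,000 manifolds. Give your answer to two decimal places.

1.64

Total contribution margin = 124,000 × €67.60 = €8,382,400.00.
Operating income = contribution − fixed costs = €8,382,400.00 − €3,271,200 = €5,111,200.00.
Degree of operating leverage = €8,382,400.00 / €5,111,200.00 = 1.6400.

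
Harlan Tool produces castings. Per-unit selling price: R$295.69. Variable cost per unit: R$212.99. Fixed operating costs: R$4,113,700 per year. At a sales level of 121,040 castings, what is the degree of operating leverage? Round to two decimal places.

1.70

Total contribution margin = 121,040 × R$82.70 = R$10,010,008.00.
Subtracting fixed costs: EBIT = R$10,010,008.00 − R$4,113,700 = R$5,896,308.00.
So DOL = total CM / EBIT = R$10,010,008.00 / R$5,896,308.00 = 1.6977.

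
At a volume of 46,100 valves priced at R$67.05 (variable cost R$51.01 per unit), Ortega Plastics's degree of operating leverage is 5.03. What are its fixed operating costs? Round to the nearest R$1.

At 46,100 units, contribution = 46,100 × R$16.04 = R$739,444.00.
DOL = contribution / EBIT, so EBIT = R$739,444.00 / 5.03 = R$147,006.76.
Fixed costs = CM − EBIT = R$739,444.00 − R$147,006.76 = R$592,437.

R$592,437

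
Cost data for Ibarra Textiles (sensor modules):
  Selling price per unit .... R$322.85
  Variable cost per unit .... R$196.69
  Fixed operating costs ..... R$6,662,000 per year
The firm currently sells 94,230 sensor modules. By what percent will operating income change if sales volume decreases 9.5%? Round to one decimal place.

-21.6%

Total contribution margin = 94,230 × R$126.16 = R$11,888,056.80.
EBIT = R$11,888,056.80 − R$6,662,000 = R$5,226,056.80.
Degree of operating leverage = R$11,888,056.80 / R$5,226,056.80 = 2.2748.
Operating income changes by 2.2748 × -9.5% = -21.6%.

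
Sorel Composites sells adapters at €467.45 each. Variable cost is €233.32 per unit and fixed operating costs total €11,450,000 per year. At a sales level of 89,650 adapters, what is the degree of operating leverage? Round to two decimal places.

2.20

At 89,650 units, contribution = 89,650 × €234.13 = €20,989,754.50.
Operating income = contribution − fixed costs = €20,989,754.50 − €11,450,000 = €9,539,754.50.
Degree of operating leverage = €20,989,754.50 / €9,539,754.50 = 2.2002.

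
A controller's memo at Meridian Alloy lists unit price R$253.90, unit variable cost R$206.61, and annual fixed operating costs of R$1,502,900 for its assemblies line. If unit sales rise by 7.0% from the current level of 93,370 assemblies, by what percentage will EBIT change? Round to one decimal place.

At 93,370 units, contribution = 93,370 × R$47.29 = R$4,415,467.30.
Operating income = contribution − fixed costs = R$4,415,467.30 − R$1,502,900 = R$2,912,567.30.
So DOL = total CM / EBIT = R$4,415,467.30 / R$2,912,567.30 = 1.5160.
%ΔEBIT = DOL × %ΔSales = 1.5160 × +7.0% = +10.6%.

+10.6%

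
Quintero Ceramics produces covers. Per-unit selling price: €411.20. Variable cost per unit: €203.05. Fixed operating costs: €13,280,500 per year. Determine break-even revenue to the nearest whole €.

€26,235,607

Contribution margin per unit = €411.20 − €203.05 = €208.15, a CM ratio of €208.15 ÷ €411.20 = 0.5062.
Break-even sales = FC ÷ CM ratio = €13,280,500 × €411.20 / €208.15 = €26,235,607.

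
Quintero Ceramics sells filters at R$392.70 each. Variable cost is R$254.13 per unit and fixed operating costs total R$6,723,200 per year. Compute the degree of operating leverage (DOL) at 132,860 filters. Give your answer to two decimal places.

At 132,860 units, contribution = 132,860 × R$138.57 = R$18,410,410.20.
Operating income = contribution − fixed costs = R$18,410,410.20 − R$6,723,200 = R$11,687,210.20.
Degree of operating leverage = R$18,410,410.20 / R$11,687,210.20 = 1.5753.

1.58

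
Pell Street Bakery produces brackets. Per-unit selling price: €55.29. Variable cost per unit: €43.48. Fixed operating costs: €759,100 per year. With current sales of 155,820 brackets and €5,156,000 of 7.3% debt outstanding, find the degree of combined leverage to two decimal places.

2.61

Total contribution margin = 155,820 × €11.81 = €1,840,234.20.
Subtracting fixed costs: EBIT = €1,840,234.20 − €759,100 = €1,081,134.20. Interest = €376,388.00.
DOL = €1,840,234.20 ÷ €1,081,134.20 = 1.7021; DFL = €1,081,134.20 ÷ €704,746.20 = 1.5341.
Combined leverage = 1.7021 × 1.5341 = 2.6112.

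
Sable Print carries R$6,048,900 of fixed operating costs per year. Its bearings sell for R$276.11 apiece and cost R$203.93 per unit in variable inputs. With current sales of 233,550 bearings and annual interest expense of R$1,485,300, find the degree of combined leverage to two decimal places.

1.81

At 233,550 units, contribution = 233,550 × R$72.18 = R$16,857,639.00.
EBIT = R$16,857,639.00 − R$6,048,900 = R$10,808,739.00. Interest = R$1,485,300.00, so EBIT − I = R$9,323,439.00.
Degree of total leverage = total CM / (EBIT − interest) = R$16,857,639.00 / R$9,323,439.00 = 1.8081.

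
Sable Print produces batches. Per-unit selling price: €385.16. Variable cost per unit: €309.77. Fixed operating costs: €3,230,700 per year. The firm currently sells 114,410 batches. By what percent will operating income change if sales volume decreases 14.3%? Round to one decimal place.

-22.9%

At 114,410 units, contribution = 114,410 × €75.39 = €8,625,369.90.
EBIT = €8,625,369.90 − €3,230,700 = €5,394,669.90.
DOL = contribution ÷ EBIT = €8,625,369.90 ÷ €5,394,669.90 = 1.5989.
%ΔEBIT = DOL × %ΔSales = 1.5989 × -14.3% = -22.9%.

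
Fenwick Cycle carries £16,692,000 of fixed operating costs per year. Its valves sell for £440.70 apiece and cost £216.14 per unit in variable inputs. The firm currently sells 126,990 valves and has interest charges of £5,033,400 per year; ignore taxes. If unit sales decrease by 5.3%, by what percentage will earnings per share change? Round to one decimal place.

Total contribution margin = 126,990 × £224.56 = £28,516,874.40.
EBIT = £28,516,874.40 − £16,692,000 = £11,824,874.40.
Interest = £5,033,400.00, so EBIT − I = £6,791,474.40.
DCL = total CM / (EBIT − I) = £28,516,874.40 / £6,791,474.40 = 4.1989.
EPS therefore changes by 4.1989 × (-5.3%) = -22.3%.

-22.3%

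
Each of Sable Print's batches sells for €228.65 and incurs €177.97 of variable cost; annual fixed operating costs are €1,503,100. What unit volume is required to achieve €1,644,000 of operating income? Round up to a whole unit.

Unit CM = price − variable cost = €228.65 − €177.97 = €50.68.
Required volume = (fixed costs + target profit) ÷ CM = (€1,503,100 + €1,644,000) ÷ €50.68 = 62,097.47, so 62,098 batches.

62,098 batches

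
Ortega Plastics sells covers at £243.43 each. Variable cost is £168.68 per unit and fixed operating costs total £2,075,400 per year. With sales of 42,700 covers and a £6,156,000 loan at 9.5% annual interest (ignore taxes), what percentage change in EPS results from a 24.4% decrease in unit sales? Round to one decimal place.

Contribution at this volume is 42,700 × £74.75 = £3,191,825.00.
EBIT = £3,191,825.00 − £2,075,400 = £1,116,425.00.
Interest = £584,820.00, so EBIT − I = £531,605.00.
Degree of combined leverage = contribution ÷ (EBIT − I) = £3,191,825.00 ÷ £531,605.00 = 6.0041.
EPS therefore changes by 6.0041 × (-24.4%) = -146.5%.

-146.5%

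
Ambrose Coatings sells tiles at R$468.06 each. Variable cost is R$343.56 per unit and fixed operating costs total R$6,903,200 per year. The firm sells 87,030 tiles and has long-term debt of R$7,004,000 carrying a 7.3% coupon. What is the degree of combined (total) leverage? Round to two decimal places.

3.17

At 87,030 units, contribution = 87,030 × R$124.50 = R$10,835,235.00.
Subtracting fixed costs: EBIT = R$10,835,235.00 − R$6,903,200 = R$3,932,035.00. Interest = R$511,292.00.
DOL = R$10,835,235.00 ÷ R$3,932,035.00 = 2.7556; DFL = R$3,932,035.00 ÷ R$3,420,743.00 = 1.1495.
Combined leverage = 2.7556 × 1.1495 = 3.1676.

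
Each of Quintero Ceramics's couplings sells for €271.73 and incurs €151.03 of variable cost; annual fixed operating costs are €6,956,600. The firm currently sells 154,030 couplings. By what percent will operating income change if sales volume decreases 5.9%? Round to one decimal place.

Contribution at this volume is 154,030 × €120.70 = €18,591,421.00.
Subtracting fixed costs: EBIT = €18,591,421.00 − €6,956,600 = €11,634,821.00.
So DOL = total CM / EBIT = €18,591,421.00 / €11,634,821.00 = 1.5979.
%ΔEBIT = DOL × %ΔSales = 1.5979 × -5.9% = -9.4%.

-9.4%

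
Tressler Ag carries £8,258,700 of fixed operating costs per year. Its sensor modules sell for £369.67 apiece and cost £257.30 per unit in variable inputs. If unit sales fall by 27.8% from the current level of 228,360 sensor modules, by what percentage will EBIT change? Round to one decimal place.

At 228,360 units, contribution = 228,360 × £112.37 = £25,660,813.20.
Operating income = contribution − fixed costs = £25,660,813.20 − £8,258,700 = £17,402,113.20.
DOL = contribution ÷ EBIT = £25,660,813.20 ÷ £17,402,113.20 = 1.4746.
Operating income changes by 1.4746 × -27.8% = -41.0%.

-41.0%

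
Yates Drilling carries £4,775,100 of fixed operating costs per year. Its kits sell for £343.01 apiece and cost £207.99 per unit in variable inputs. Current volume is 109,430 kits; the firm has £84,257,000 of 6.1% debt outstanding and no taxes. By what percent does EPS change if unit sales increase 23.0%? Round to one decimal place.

+69.9%

At 109,430 units, contribution = 109,430 × £135.02 = £14,775,238.60.
Operating income = contribution − fixed costs = £14,775,238.60 − £4,775,100 = £10,000,138.60.
Interest = £5,139,677.00, so EBIT − I = £4,860,461.60.
DCL = total CM / (EBIT − I) = £14,775,238.60 / £4,860,461.60 = 3.0399.
EPS therefore changes by 3.0399 × (+23.0%) = +69.9%.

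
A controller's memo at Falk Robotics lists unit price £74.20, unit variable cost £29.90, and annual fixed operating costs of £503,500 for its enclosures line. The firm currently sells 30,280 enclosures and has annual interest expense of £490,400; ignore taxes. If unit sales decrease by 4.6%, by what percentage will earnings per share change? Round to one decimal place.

Total contribution margin = 30,280 × £44.30 = £1,341,404.00.
EBIT = £1,341,404.00 − £503,500 = £837,904.00.
After interest of £490,400.00, pre-tax earnings = £347,504.00.
Degree of combined leverage = contribution ÷ (EBIT − I) = £1,341,404.00 ÷ £347,504.00 = 3.8601.
EPS therefore changes by 3.8601 × (-4.6%) = -17.8%.

-17.8%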